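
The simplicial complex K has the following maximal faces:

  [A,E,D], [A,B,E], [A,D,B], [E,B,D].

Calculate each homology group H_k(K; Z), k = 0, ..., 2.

H_0 ≅ Z,  H_1 = 0,  H_2 ≅ Z.

Order the vertices as A < B < D < E. Listing each simplex with vertices in this order, K has dimension 2 with simplices:

  0-simplices (4): A, B, D, E
  1-simplices (6): AB, AD, AE, BD, BE, DE
  2-simplices (4): ABD, ABE, ADE, BDE

giving chain groups C_0 ≅ Z^4, C_1 ≅ Z^6, C_2 ≅ Z^4.

∂_1: C_1 → C_0 is given by ∂[p,q] = [q] − [p]. For instance
  ∂AD = D − A.
As a 4×6 matrix over Z this has rank 3, with invariant factors (1,1,1).

The boundary map ∂_2: C_2 → C_1 acts by ∂[p,q,r] = [q,r] − [p,r] + [p,q]. For instance
  ∂ADE = DE − AE + AD,
  ∂ABD = BD − AD + AB.
The resulting 6×4 matrix has rank 3, and its Smith normal form has invariant factors (1,1,1).

Now H_k = ker ∂_k / im ∂_{k+1}, so:

  H_0: rank C_0 − rank ∂_1 = 4 − 3 = 1, and the invariant factors of ∂_1 are all 1, so H_0 = Z.
  H_1: rank ker ∂_1 − rank ∂_2 = (6 − 3) − 3 = 0, and the invariant factors of ∂_2 are all 1, so H_1 = 0.
  H_2: rank ker ∂_2 − rank ∂_3 = (4 − 3) − 0 = 1, and there is no ∂_3, so H_2 = Z.

As a check, the Euler characteristic is 4 − 6 + 4 = 2, which agrees with 1 − 0 + 1 = 2.
(K is a triangulation of the 2-sphere S^2.)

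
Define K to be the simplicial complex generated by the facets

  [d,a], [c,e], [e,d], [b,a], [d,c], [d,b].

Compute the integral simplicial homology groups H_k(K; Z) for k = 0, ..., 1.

Order the vertices as a < b < c < d < e. Listing each simplex with vertices in this order, K has dimension 1 with simplices:

  0-simplices (5): a, b, c, d, e
  1-simplices (6): ab, ad, bd, cd, ce, de

Hence C_0 ≅ Z^5, C_1 ≅ Z^6.

The boundary map ∂_1: C_1 → C_0 is given by ∂[p,q] = [q] − [p]. For instance
  ∂ad = d − a.
The 5×6 boundary matrix has rank 4 and Smith normal form diag(1,1,1,1).

From H_k ≅ ker(∂_k) / im(∂_{k+1}) we obtain:

  H_0: rank C_0 − rank ∂_1 = 5 − 4 = 1, and the invariant factors of ∂_1 are all 1, so H_0 ≅ Z.
  H_1: rank ker ∂_1 − rank ∂_2 = (6 − 4) − 0 = 2, and there is no ∂_2, so H_1 ≅ Z^2.

As a check, the Euler characteristic is 5 − 6 = -1, which agrees with 1 − 2 = -1.

H_0 = Z,  H_1 = Z^2.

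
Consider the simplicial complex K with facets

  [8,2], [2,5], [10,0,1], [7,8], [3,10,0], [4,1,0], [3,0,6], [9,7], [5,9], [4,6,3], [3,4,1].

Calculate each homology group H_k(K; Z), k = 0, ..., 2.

Take the total order 0 < 1 < 2 < 3 < 4 < 5 < 6 < 7 < 8 < 9 < 10 on the vertex set. Then K (dimension 2) consists of the simplices:

  0-simplices (11): [0], [1], [2], [3], [4], [5], [6], [7], [8], [9], [10]
  1-simplices (17): [0,1], [0,3], [0,4], [0,6], [0,10], [1,3], [1,4], [1,10], [2,5], [2,8], [3,4], [3,6], [3,10], [4,6], [5,9], [7,8], [7,9]
  2-simplices (6): [0,1,4], [0,1,10], [0,3,6], [0,3,10], [1,3,4], [3,4,6]

giving chain groups C_0 ≅ Z^11, C_1 ≅ Z^17, C_2 ≅ Z^6.

The boundary map ∂_1: C_1 → C_0 maps an edge to its endpoints' difference, ∂[p,q] = q − p. For instance
  ∂[2,8] = [8] − [2].
This gives a 11×17 integer matrix of rank 9; reducing to Smith normal form yields diagonal entries (1,1,1,1,1,1,1,1,1).

∂_2: C_2 → C_1 acts by ∂[p,q,r] = [q,r] − [p,r] + [p,q]. For instance
  ∂[0,3,10] = [3,10] − [0,10] + [0,3],
  ∂[1,3,4] = [3,4] − [1,4] + [1,3].
As a 17×6 matrix over Z this has rank 6, with invariant factors (1,1,1,1,1,1).

Reading off H_k = ker ∂_k / im ∂_{k+1}:

  H_0: rank C_0 − rank ∂_1 = 11 − 9 = 2, and the invariant factors of ∂_1 are all 1, so H_0 = Z^2.
  H_1: rank ker ∂_1 − rank ∂_2 = (17 − 9) − 6 = 2, and the invariant factors of ∂_2 are all 1, so H_1 = Z^2.
  H_2: rank ker ∂_2 − rank ∂_3 = (6 − 6) − 0 = 0, and there is no ∂_3, so H_2 = 0.

As a check, the Euler characteristic is 11 − 17 + 6 = 0, which agrees with 2 − 2 + 0 = 0.

H_0 ≅ Z^2,  H_1 ≅ Z^2,  H_2 = 0.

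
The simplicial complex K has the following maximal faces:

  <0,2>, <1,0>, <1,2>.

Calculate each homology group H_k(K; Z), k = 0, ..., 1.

H_0 ≅ Z,  H_1 ≅ Z.

Fix the vertex order 0 < 1 < 2 and write every simplex with vertices in increasing order. Then dim K = 1 and the simplices of K are:

  0-simplices (3): [0], [1], [2]
  1-simplices (3): [0,1], [0,2], [1,2]

Hence C_0 ≅ Z^3, C_1 ≅ Z^3.

The boundary map ∂_1: C_1 → C_0 maps an edge to its endpoints' difference, ∂[p,q] = q − p.
As a 3×3 matrix over Z this has rank 2, with invariant factors (1,1).

From H_k ≅ ker(∂_k) / im(∂_{k+1}) we obtain:

  H_0: rank C_0 − rank ∂_1 = 3 − 2 = 1, and the invariant factors of ∂_1 are all 1, so H_0 = Z.
  H_1: rank ker ∂_1 − rank ∂_2 = (3 − 2) − 0 = 1, and there is no ∂_2, so H_1 = Z.

As a check, the Euler characteristic is 3 − 3 = 0, which agrees with 1 − 1 = 0.
(K is a triangulation of the circle S^1.)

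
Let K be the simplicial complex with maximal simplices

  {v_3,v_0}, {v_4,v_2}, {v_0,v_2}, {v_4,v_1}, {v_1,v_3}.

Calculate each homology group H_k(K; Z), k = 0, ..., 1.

Fix the vertex order v_0 < v_1 < v_2 < v_3 < v_4 and write every simplex with vertices in increasing order. Then dim K = 1 and the simplices of K are:

  0-simplices (5): [v_0], [v_1], [v_2], [v_3], [v_4]
  1-simplices (5): [v_0,v_2], [v_0,v_3], [v_1,v_3], [v_1,v_4], [v_2,v_4]

so the chain groups are C_0 ≅ Z^5, C_1 ≅ Z^5.

Boundary ∂_1: C_1 → C_0 is given by ∂[p,q] = [q] − [p].
The resulting 5×5 matrix has rank 4, and its Smith normal form has invariant factors (1,1,1,1).

From H_k ≅ ker(∂_k) / im(∂_{k+1}) we obtain:

  H_0: rank C_0 − rank ∂_1 = 5 − 4 = 1, and the invariant factors of ∂_1 are all 1, so H_0 = Z.
  H_1: rank ker ∂_1 − rank ∂_2 = (5 − 4) − 0 = 1, and there is no ∂_2, so H_1 = Z.

As a check, the Euler characteristic is 5 − 5 = 0, which agrees with 1 − 1 = 0.

H_0 ≅ Z,  H_1 ≅ Z.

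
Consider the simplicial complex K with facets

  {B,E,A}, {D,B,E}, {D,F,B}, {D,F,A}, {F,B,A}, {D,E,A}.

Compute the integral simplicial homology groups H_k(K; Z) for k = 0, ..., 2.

H_0 ≅ Z,  H_1 = 0,  H_2 ≅ Z.

K has 5 vertices, 9 edges, 6 triangles.
rank ∂_0 = 0, rank ∂_1 = 4 ⇒ b_0 = 5 − 0 − 4 = 1; all invariant factors of ∂_1 are 1 so no torsion. So H_0 ≅ Z.
rank ∂_1 = 4, rank ∂_2 = 5 ⇒ b_1 = 9 − 4 − 5 = 0; all invariant factors of ∂_2 are 1 so no torsion. So H_1 ≅ 0.
rank ∂_2 = 5, rank ∂_3 = 0 ⇒ b_2 = 6 − 5 − 0 = 1. So H_2 ≅ Z.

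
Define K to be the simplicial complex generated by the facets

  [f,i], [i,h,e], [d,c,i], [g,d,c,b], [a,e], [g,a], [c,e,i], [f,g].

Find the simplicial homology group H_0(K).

H_0 = Z.

Take the total order a < b < c < d < e < f < g < h < i on the vertex set. Then K (dimension 3) consists of the simplices:

  0-simplices (9): a, b, c, d, e, f, g, h, i
  1-simplices (16): ae, ag, bc, bd, bg, cd, ce, cg, ci, dg, di, eh, ei, fg, fi, hi
  2-simplices (7): bcd, bcg, bdg, cdg, cdi, cei, ehi
  3-simplices (1): bcdg

giving chain groups C_0 ≅ Z^9, C_1 ≅ Z^16, C_2 ≅ Z^7, C_3 ≅ Z^1.

The boundary map ∂_1: C_1 → C_0 is given by ∂[p,q] = [q] − [p]. For instance
  ∂dg = g − d.
As a 9×16 matrix over Z this has rank 8, with invariant factors (1,1,1,1,1,1,1,1).

The boundary map ∂_2: C_2 → C_1 acts by ∂[p,q,r] = [q,r] − [p,r] + [p,q]. For instance
  ∂bcg = cg − bg + bc,
  ∂bcd = cd − bd + bc.
This gives a 16×7 integer matrix of rank 6; reducing to Smith normal form yields diagonal entries (1,1,1,1,1,1).

Boundary ∂_3: C_3 → C_2 sends each 3-simplex σ to the alternating sum Σ_i (−1)^i (σ with its i-th vertex removed). For instance
  ∂bcdg = cdg − bdg + bcg − bcd.
As a 7×1 matrix over Z this has rank 1, with invariant factors (1).

Computing H_k = (kernel of ∂_k) / (image of ∂_{k+1}):

  H_0: rank C_0 − rank ∂_1 = 9 − 8 = 1, and the invariant factors of ∂_1 are all 1, so H_0 ≅ Z.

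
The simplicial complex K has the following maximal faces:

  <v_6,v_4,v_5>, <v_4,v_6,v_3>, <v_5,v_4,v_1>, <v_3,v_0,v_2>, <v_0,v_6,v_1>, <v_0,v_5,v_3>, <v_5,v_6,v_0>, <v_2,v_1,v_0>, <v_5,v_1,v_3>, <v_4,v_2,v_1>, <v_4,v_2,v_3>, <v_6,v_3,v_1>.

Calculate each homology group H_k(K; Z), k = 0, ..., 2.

Fix the vertex order v_0 < v_1 < v_2 < v_3 < v_4 < v_5 < v_6 and write every simplex with vertices in increasing order. Then dim K = 2 and the simplices of K are:

  0-simplices (7): [v_0], [v_1], [v_2], [v_3], [v_4], [v_5], [v_6]
  1-simplices (18): (18 of them)
  2-simplices (12): (12 of them)

so the chain groups are C_0 ≅ Z^7, C_1 ≅ Z^18, C_2 ≅ Z^12.

The boundary map ∂_1: C_1 → C_0 is given by ∂[p,q] = [q] − [p]. For instance
  ∂[v_5,v_6] = [v_6] − [v_5].
As a 7×18 matrix over Z this has rank 6, with invariant factors (1,1,1,1,1,1).

Boundary ∂_2: C_2 → C_1 maps a triangle to the signed sum of its edges. For instance
  ∂[v_1,v_3,v_5] = [v_3,v_5] − [v_1,v_5] + [v_1,v_3],
  ∂[v_1,v_2,v_4] = [v_2,v_4] − [v_1,v_4] + [v_1,v_2].
The resulting 18×12 matrix has rank 12, and its Smith normal form has invariant factors (1,1,1,1,1,1,1,1,1,1,1,2).

Reading off H_k = ker ∂_k / im ∂_{k+1}:

  H_0: rank C_0 − rank ∂_1 = 7 − 6 = 1, and the invariant factors of ∂_1 are all 1, so H_0 = Z.
  H_1: rank ker ∂_1 − rank ∂_2 = (18 − 6) − 12 = 0, and ∂_2 has invariant factor 2 > 1, so H_1 = Z/2.
  H_2: rank ker ∂_2 − rank ∂_3 = (12 − 12) − 0 = 0, and there is no ∂_3, so H_2 = 0.

As a check, the Euler characteristic is 7 − 18 + 12 = 1, which agrees with 1 − 0 + 0 = 1.
(K is a triangulation of the real projective plane RP^2.)

H_0 ≅ Z,  H_1 ≅ Z/2,  H_2 = 0.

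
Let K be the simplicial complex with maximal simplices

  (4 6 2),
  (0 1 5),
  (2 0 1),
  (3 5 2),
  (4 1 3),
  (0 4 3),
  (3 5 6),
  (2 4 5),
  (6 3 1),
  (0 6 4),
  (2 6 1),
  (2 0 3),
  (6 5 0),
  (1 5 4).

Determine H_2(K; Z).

K has 7 vertices, 21 edges, 14 triangles.
rank ∂_2 = 13, rank ∂_3 = 0 ⇒ b_2 = 14 − 13 − 0 = 1. So H_2 = Z.

H_2 = Z.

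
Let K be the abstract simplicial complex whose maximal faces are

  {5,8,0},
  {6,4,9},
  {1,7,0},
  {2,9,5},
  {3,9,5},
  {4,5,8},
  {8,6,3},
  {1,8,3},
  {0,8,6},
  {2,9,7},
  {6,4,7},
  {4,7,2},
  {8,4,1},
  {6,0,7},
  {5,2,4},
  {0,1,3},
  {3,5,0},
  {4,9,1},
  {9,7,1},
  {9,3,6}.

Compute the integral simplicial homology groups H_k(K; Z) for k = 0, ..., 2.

K has 10 vertices, 30 edges, 20 triangles.
rank ∂_0 = 0, rank ∂_1 = 9 ⇒ b_0 = 10 − 0 − 9 = 1; all invariant factors of ∂_1 are 1 so no torsion. So H_0 = Z.
rank ∂_1 = 9, rank ∂_2 = 20 ⇒ b_1 = 30 − 9 − 20 = 1; ∂_2 has invariant factor(s) [2] giving torsion. So H_1 = Z ⊕ Z/2Z.
rank ∂_2 = 20, rank ∂_3 = 0 ⇒ b_2 = 20 − 20 − 0 = 0. So H_2 = 0.

H_0 = Z,  H_1 = Z ⊕ Z/2Z,  H_2 = 0.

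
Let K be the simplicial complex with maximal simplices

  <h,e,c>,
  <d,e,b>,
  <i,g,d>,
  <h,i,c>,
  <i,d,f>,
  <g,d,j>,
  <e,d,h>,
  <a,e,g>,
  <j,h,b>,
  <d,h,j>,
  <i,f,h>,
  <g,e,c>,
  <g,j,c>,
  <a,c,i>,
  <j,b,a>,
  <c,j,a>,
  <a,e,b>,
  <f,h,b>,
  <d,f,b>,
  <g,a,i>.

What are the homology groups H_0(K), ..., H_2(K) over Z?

Order the vertices as a < b < c < d < e < f < g < h < i < j. Listing each simplex with vertices in this order, K has dimension 2 with simplices:

  0-simplices (10): a, b, c, d, e, f, g, h, i, j
  1-simplices (30): ab, ac, ae, ag, ai, aj, bd, be, bf, bh, bj, ce, cg, ch, ci, cj, de, df, dg, dh, di, dj, eg, eh, fh, fi, gi, gj, hi, hj
  2-simplices (20): abe, abj, aci, acj, aeg, agi, bde, bdf, bfh, bhj, ceg, ceh, cgj, chi, deh, dfi, dgi, dgj, dhj, fhi

giving chain groups C_0 ≅ Z^10, C_1 ≅ Z^30, C_2 ≅ Z^20.

∂_1: C_1 → C_0 is given by ∂[p,q] = [q] − [p].
As a 10×30 matrix over Z this has rank 9, with invariant factors (1,1,1,1,1,1,1,1,1).

The boundary map ∂_2: C_2 → C_1 acts by ∂[p,q,r] = [q,r] − [p,r] + [p,q]. For instance
  ∂bfh = fh − bh + bf,
  ∂abj = bj − aj + ab.
The 30×20 boundary matrix has rank 20 and Smith normal form diag(1,1,1,1,1,1,1,1,1,1,1,1,1,1,1,1,1,1,1,2).

Reading off H_k = ker ∂_k / im ∂_{k+1}:

  H_0: rank C_0 − rank ∂_1 = 10 − 9 = 1, and the invariant factors of ∂_1 are all 1, so H_0 ≅ Z.
  H_1: rank ker ∂_1 − rank ∂_2 = (30 − 9) − 20 = 1, and ∂_2 has invariant factor 2 > 1, so H_1 ≅ Z × Z/2.
  H_2: rank ker ∂_2 − rank ∂_3 = (20 − 20) − 0 = 0, and there is no ∂_3, so H_2 ≅ 0.

(K is a triangulation of the Klein bottle.)

H_0 ≅ Z,  H_1 ≅ Z × Z/2,  H_2 = 0.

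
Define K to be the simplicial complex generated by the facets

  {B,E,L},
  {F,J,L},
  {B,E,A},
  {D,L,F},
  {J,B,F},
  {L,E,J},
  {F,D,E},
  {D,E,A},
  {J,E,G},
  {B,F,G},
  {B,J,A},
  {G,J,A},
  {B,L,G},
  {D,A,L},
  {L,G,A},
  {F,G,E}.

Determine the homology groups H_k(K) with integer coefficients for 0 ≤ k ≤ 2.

We work with the vertex ordering A < B < D < E < F < G < J < L. The simplices of K, each written with vertices in increasing order, are:

  0-simplices (8): A, B, D, E, F, G, J, L
  1-simplices (24): AB, AD, AE, AG, AJ, AL, BE, BF, BG, BJ, BL, DE, DF, DL, EF, EG, EJ, EL, FG, FJ, FL, GJ, GL, JL
  2-simplices (16): ABE, ABJ, ADE, ADL, AGJ, AGL, BEL, BFG, BFJ, BGL, DEF, DFL, EFG, EGJ, EJL, FJL

giving chain groups C_0 ≅ Z^8, C_1 ≅ Z^24, C_2 ≅ Z^16.

The boundary map ∂_1: C_1 → C_0 is given by ∂[p,q] = [q] − [p]. For instance
  ∂EF = F − E.
As a 8×24 matrix over Z this has rank 7, with invariant factors (1,1,1,1,1,1,1).

∂_2: C_2 → C_1 maps a triangle to the signed sum of its edges. For instance
  ∂ADL = DL − AL + AD,
  ∂DFL = FL − DL + DF.
The 24×16 boundary matrix has rank 15 and Smith normal form diag(1,1,1,1,1,1,1,1,1,1,1,1,1,1,1).

Computing H_k = (kernel of ∂_k) / (image of ∂_{k+1}):

  H_0: rank C_0 − rank ∂_1 = 8 − 7 = 1, and the invariant factors of ∂_1 are all 1, so H_0 ≅ Z.
  H_1: rank ker ∂_1 − rank ∂_2 = (24 − 7) − 15 = 2, and the invariant factors of ∂_2 are all 1, so H_1 ≅ Z^2.
  H_2: rank ker ∂_2 − rank ∂_3 = (16 − 15) − 0 = 1, and there is no ∂_3, so H_2 ≅ Z.

As a check, the Euler characteristic is 8 − 24 + 16 = 0, which agrees with 1 − 2 + 1 = 0.
(K is a triangulation of the torus T^2.)

H_0 ≅ Z,  H_1 ≅ Z^2,  H_2 ≅ Z.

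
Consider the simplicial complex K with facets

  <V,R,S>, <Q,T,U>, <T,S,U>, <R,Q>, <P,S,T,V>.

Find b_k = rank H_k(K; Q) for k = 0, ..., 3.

Order the vertices as P < Q < R < S < T < U < V. Listing each simplex with vertices in this order, K has dimension 3 with simplices:

  0-simplices (7): P, Q, R, S, T, U, V
  1-simplices (13): PS, PT, PV, QR, QT, QU, RS, RV, ST, SU, SV, TU, TV
  2-simplices (7): PST, PSV, PTV, QTU, RSV, STU, STV
  3-simplices (1): PSTV

so the chain groups are C_0 ≅ Z^7, C_1 ≅ Z^13, C_2 ≅ Z^7, C_3 ≅ Z^1.

∂_1: C_1 → C_0 sends each edge [p,q] (with p < q) to q − p.
The resulting 7×13 matrix has rank 6, and its Smith normal form has invariant factors (1,1,1,1,1,1).

Boundary ∂_2: C_2 → C_1 maps a triangle to the signed sum of its edges. For instance
  ∂RSV = SV − RV + RS,
  ∂STU = TU − SU + ST.
The 13×7 boundary matrix has rank 6 and Smith normal form diag(1,1,1,1,1,1).

∂_3: C_3 → C_2 sends each 3-simplex σ to the alternating sum Σ_i (−1)^i (σ with its i-th vertex removed). For instance
  ∂PSTV = STV − PTV + PSV − PST.
The resulting 7×1 matrix has rank 1, and its Smith normal form has invariant factors (1).

Computing H_k = (kernel of ∂_k) / (image of ∂_{k+1}):

  H_0: rank C_0 − rank ∂_1 = 7 − 6 = 1, and the invariant factors of ∂_1 are all 1, so H_0 = Z.
  H_1: rank ker ∂_1 − rank ∂_2 = (13 − 6) − 6 = 1, and the invariant factors of ∂_2 are all 1, so H_1 = Z.
  H_2: rank ker ∂_2 − rank ∂_3 = (7 − 6) − 1 = 0, and the invariant factors of ∂_3 are all 1, so H_2 = 0.
  H_3: rank ker ∂_3 − rank ∂_4 = (1 − 1) − 0 = 0, and there is no ∂_4, so H_3 = 0.

Hence the Betti numbers are b_0 = 1, b_1 = 1, b_2 = 0, b_3 = 0.

b_0 = 1, b_1 = 1, b_2 = 0, b_3 = 0.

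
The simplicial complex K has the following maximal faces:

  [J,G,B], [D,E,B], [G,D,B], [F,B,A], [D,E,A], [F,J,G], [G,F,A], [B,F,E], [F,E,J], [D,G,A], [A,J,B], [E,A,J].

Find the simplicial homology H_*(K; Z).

H_0 = Z,  H_1 = Z/2Z,  H_2 = 0.

Fix the vertex order A < B < D < E < F < G < J and write every simplex with vertices in increasing order. Then dim K = 2 and the simplices of K are:

  0-simplices (7): A, B, D, E, F, G, J
  1-simplices (18): AB, AD, AE, AF, AG, AJ, BD, BE, BF, BG, BJ, DE, DG, EF, EJ, FG, FJ, GJ
  2-simplices (12): ABF, ABJ, ADE, ADG, AEJ, AFG, BDE, BDG, BEF, BGJ, EFJ, FGJ

Hence C_0 ≅ Z^7, C_1 ≅ Z^18, C_2 ≅ Z^12.

The boundary map ∂_1: C_1 → C_0 maps an edge to its endpoints' difference, ∂[p,q] = q − p. For instance
  ∂GJ = J − G.
As a 7×18 matrix over Z this has rank 6, with invariant factors (1,1,1,1,1,1).

Boundary ∂_2: C_2 → C_1 maps a triangle to the signed sum of its edges. For instance
  ∂FGJ = GJ − FJ + FG,
  ∂ABF = BF − AF + AB.
As a 18×12 matrix over Z this has rank 12, with invariant factors (1,1,1,1,1,1,1,1,1,1,1,2).

From H_k ≅ ker(∂_k) / im(∂_{k+1}) we obtain:

  H_0: rank C_0 − rank ∂_1 = 7 − 6 = 1, and the invariant factors of ∂_1 are all 1, so H_0 = Z.
  H_1: rank ker ∂_1 − rank ∂_2 = (18 − 6) − 12 = 0, and ∂_2 has invariant factor 2 > 1, so H_1 = Z/2Z.
  H_2: rank ker ∂_2 − rank ∂_3 = (12 − 12) − 0 = 0, and there is no ∂_3, so H_2 = 0.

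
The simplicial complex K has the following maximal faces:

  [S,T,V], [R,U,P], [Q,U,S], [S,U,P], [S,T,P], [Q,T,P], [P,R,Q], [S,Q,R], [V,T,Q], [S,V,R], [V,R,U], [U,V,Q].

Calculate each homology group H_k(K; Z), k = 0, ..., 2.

H_0 = Z,  H_1 = Z/2,  H_2 = 0.

Order the vertices as P < Q < R < S < T < U < V. Listing each simplex with vertices in this order, K has dimension 2 with simplices:

  0-simplices (7): P, Q, R, S, T, U, V
  1-simplices (18): PQ, PR, PS, PT, PU, QR, QS, QT, QU, QV, RS, RU, RV, ST, SU, SV, TV, UV
  2-simplices (12): PQR, PQT, PRU, PST, PSU, QRS, QSU, QTV, QUV, RSV, RUV, STV

so the chain groups are C_0 ≅ Z^7, C_1 ≅ Z^18, C_2 ≅ Z^12.

∂_1: C_1 → C_0 sends each edge [p,q] (with p < q) to q − p.
The resulting 7×18 matrix has rank 6, and its Smith normal form has invariant factors (1,1,1,1,1,1).

∂_2: C_2 → C_1 acts by ∂[p,q,r] = [q,r] − [p,r] + [p,q]. For instance
  ∂QUV = UV − QV + QU,
  ∂PSU = SU − PU + PS.
This gives a 18×12 integer matrix of rank 12; reducing to Smith normal form yields diagonal entries (1,1,1,1,1,1,1,1,1,1,1,2).

From H_k ≅ ker(∂_k) / im(∂_{k+1}) we obtain:

  H_0: rank C_0 − rank ∂_1 = 7 − 6 = 1, and the invariant factors of ∂_1 are all 1, so H_0 ≅ Z.
  H_1: rank ker ∂_1 − rank ∂_2 = (18 − 6) − 12 = 0, and ∂_2 has invariant factor 2 > 1, so H_1 ≅ Z/2.
  H_2: rank ker ∂_2 − rank ∂_3 = (12 − 12) − 0 = 0, and there is no ∂_3, so H_2 ≅ 0.

As a check, the Euler characteristic is 7 − 18 + 12 = 1, which agrees with 1 − 0 + 0 = 1.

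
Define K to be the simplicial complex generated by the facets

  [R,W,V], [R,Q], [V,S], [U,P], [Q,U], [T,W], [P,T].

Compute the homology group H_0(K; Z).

Fix the vertex order P < Q < R < S < T < U < V < W and write every simplex with vertices in increasing order. Then dim K = 2 and the simplices of K are:

  0-simplices (8): P, Q, R, S, T, U, V, W
  1-simplices (9): PT, PU, QR, QU, RV, RW, SV, TW, VW
  2-simplices (1): RVW

Hence C_0 ≅ Z^8, C_1 ≅ Z^9, C_2 ≅ Z^1.

∂_1: C_1 → C_0 sends each edge [p,q] (with p < q) to q − p. For instance
  ∂RV = V − R.
The resulting 8×9 matrix has rank 7, and its Smith normal form has invariant factors (1,1,1,1,1,1,1).

Boundary ∂_2: C_2 → C_1 sends each 2-simplex [p,q,r] to [q,r] − [p,r] + [p,q]. For instance
  ∂RVW = VW − RW + RV.
The 9×1 boundary matrix has rank 1 and Smith normal form diag(1).

Reading off H_k = ker ∂_k / im ∂_{k+1}:

  H_0: rank C_0 − rank ∂_1 = 8 − 7 = 1, and the invariant factors of ∂_1 are all 1, so H_0 ≅ Z.

H_0 = Z.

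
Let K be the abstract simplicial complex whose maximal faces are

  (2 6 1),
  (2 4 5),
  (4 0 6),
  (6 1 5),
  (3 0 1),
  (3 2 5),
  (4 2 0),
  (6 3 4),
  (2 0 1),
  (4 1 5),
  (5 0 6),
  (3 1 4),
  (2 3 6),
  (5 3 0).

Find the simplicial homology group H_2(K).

H_2 ≅ Z.

Take the total order 0 < 1 < 2 < 3 < 4 < 5 < 6 on the vertex set. Then K (dimension 2) consists of the simplices:

  0-simplices (7): [0], [1], [2], [3], [4], [5], [6]
  1-simplices (21): [0,1], [0,2], [0,3], [0,4], [0,5], [0,6], [1,2], [1,3], [1,4], [1,5], [1,6], [2,3], [2,4], [2,5], [2,6], [3,4], [3,5], [3,6], [4,5], [4,6], [5,6]
  2-simplices (14): [0,1,2], [0,1,3], [0,2,4], [0,3,5], [0,4,6], [0,5,6], [1,2,6], [1,3,4], [1,4,5], [1,5,6], [2,3,5], [2,3,6], [2,4,5], [3,4,6]

giving chain groups C_0 ≅ Z^7, C_1 ≅ Z^21, C_2 ≅ Z^14.

Boundary ∂_1: C_1 → C_0 maps an edge to its endpoints' difference, ∂[p,q] = q − p. For instance
  ∂[0,5] = [5] − [0].
The resulting 7×21 matrix has rank 6, and its Smith normal form has invariant factors (1,1,1,1,1,1).

The boundary map ∂_2: C_2 → C_1 maps a triangle to the signed sum of its edges. For instance
  ∂[1,2,6] = [2,6] − [1,6] + [1,2],
  ∂[3,4,6] = [4,6] − [3,6] + [3,4].
The 21×14 boundary matrix has rank 13 and Smith normal form diag(1,1,1,1,1,1,1,1,1,1,1,1,1).

Computing H_k = (kernel of ∂_k) / (image of ∂_{k+1}):

  H_2: rank ker ∂_2 − rank ∂_3 = (14 − 13) − 0 = 1, and there is no ∂_3, so H_2 = Z.

(K is a triangulation of the torus T^2.)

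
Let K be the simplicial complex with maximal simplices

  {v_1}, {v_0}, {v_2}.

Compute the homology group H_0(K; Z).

Fix the vertex order v_0 < v_1 < v_2 and write every simplex with vertices in increasing order. Then dim K = 0 and the simplices of K are:

  0-simplices (3): [v_0], [v_1], [v_2]

giving chain groups C_0 ≅ Z^3.

Reading off H_k = ker ∂_k / im ∂_{k+1}:

  H_0: rank C_0 − rank ∂_1 = 3 − 0 = 3, and there is no ∂_1, so H_0 = Z^3.

H_0 = Z^3.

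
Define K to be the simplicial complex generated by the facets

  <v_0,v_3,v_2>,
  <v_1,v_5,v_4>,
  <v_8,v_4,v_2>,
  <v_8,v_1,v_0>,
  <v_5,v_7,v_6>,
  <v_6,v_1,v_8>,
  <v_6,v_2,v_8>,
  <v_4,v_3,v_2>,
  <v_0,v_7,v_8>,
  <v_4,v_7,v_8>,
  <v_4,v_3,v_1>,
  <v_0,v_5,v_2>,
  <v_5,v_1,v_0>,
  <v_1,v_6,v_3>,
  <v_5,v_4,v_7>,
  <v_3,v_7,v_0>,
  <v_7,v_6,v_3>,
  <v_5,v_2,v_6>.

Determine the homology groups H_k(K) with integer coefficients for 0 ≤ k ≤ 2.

Fix the vertex order v_0 < v_1 < v_2 < v_3 < v_4 < v_5 < v_6 < v_7 < v_8 and write every simplex with vertices in increasing order. Then dim K = 2 and the simplices of K are:

  0-simplices (9): [v_0], [v_1], [v_2], [v_3], [v_4], [v_5], [v_6], [v_7], [v_8]
  1-simplices (27): (27 of them)
  2-simplices (18): (18 of them)

so the chain groups are C_0 ≅ Z^9, C_1 ≅ Z^27, C_2 ≅ Z^18.

∂_1: C_1 → C_0 maps an edge to its endpoints' difference, ∂[p,q] = q − p.
As a 9×27 matrix over Z this has rank 8, with invariant factors (1,1,1,1,1,1,1,1).

The boundary map ∂_2: C_2 → C_1 sends each 2-simplex [p,q,r] to [q,r] − [p,r] + [p,q]. For instance
  ∂[v_2,v_5,v_6] = [v_5,v_6] − [v_2,v_6] + [v_2,v_5],
  ∂[v_1,v_3,v_6] = [v_3,v_6] − [v_1,v_6] + [v_1,v_3].
The resulting 27×18 matrix has rank 17, and its Smith normal form has invariant factors (1,1,1,1,1,1,1,1,1,1,1,1,1,1,1,1,1).

Reading off H_k = ker ∂_k / im ∂_{k+1}:

  H_0: rank C_0 − rank ∂_1 = 9 − 8 = 1, and the invariant factors of ∂_1 are all 1, so H_0 ≅ Z.
  H_1: rank ker ∂_1 − rank ∂_2 = (27 − 8) − 17 = 2, and the invariant factors of ∂_2 are all 1, so H_1 ≅ Z^2.
  H_2: rank ker ∂_2 − rank ∂_3 = (18 − 17) − 0 = 1, and there is no ∂_3, so H_2 ≅ Z.

As a check, the Euler characteristic is 9 − 27 + 18 = 0, which agrees with 1 − 2 + 1 = 0.
(K is a triangulation of the torus T^2.)

H_0 ≅ Z,  H_1 ≅ Z^2,  H_2 ≅ Z.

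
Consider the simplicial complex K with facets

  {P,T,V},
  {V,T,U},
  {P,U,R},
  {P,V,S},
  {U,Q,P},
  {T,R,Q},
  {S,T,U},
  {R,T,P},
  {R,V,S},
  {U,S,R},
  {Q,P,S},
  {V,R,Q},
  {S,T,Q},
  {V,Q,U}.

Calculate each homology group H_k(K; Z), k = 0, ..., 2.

K has 7 vertices, 21 edges, 14 triangles.
rank ∂_0 = 0, rank ∂_1 = 6 ⇒ b_0 = 7 − 0 − 6 = 1; all invariant factors of ∂_1 are 1 so no torsion. So H_0 = Z.
rank ∂_1 = 6, rank ∂_2 = 13 ⇒ b_1 = 21 − 6 − 13 = 2; all invariant factors of ∂_2 are 1 so no torsion. So H_1 = Z^2.
rank ∂_2 = 13, rank ∂_3 = 0 ⇒ b_2 = 14 − 13 − 0 = 1. So H_2 = Z.

H_0 ≅ Z,  H_1 ≅ Z^2,  H_2 ≅ Z.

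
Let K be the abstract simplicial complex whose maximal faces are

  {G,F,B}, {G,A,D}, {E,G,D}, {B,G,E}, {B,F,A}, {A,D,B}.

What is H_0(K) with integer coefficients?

Fix the vertex order A < B < D < E < F < G and write every simplex with vertices in increasing order. Then dim K = 2 and the simplices of K are:

  0-simplices (6): A, B, D, E, F, G
  1-simplices (12): AB, AD, AF, AG, BD, BE, BF, BG, DE, DG, EG, FG
  2-simplices (6): ABD, ABF, ADG, BEG, BFG, DEG

so the chain groups are C_0 ≅ Z^6, C_1 ≅ Z^12, C_2 ≅ Z^6.

The boundary map ∂_1: C_1 → C_0 maps an edge to its endpoints' difference, ∂[p,q] = q − p.
The resulting 6×12 matrix has rank 5, and its Smith normal form has invariant factors (1,1,1,1,1).

∂_2: C_2 → C_1 sends each 2-simplex [p,q,r] to [q,r] − [p,r] + [p,q]. For instance
  ∂ADG = DG − AG + AD,
  ∂DEG = EG − DG + DE.
The resulting 12×6 matrix has rank 6, and its Smith normal form has invariant factors (1,1,1,1,1,1).

From H_k ≅ ker(∂_k) / im(∂_{k+1}) we obtain:

  H_0: rank C_0 − rank ∂_1 = 6 − 5 = 1, and the invariant factors of ∂_1 are all 1, so H_0 = Z.

H_0 ≅ Z.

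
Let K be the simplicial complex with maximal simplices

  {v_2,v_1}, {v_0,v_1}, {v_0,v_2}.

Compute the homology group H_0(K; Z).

H_0 ≅ Z.

Order the vertices as v_0 < v_1 < v_2. Listing each simplex with vertices in this order, K has dimension 1 with simplices:

  0-simplices (3): [v_0], [v_1], [v_2]
  1-simplices (3): [v_0,v_1], [v_0,v_2], [v_1,v_2]

so the chain groups are C_0 ≅ Z^3, C_1 ≅ Z^3.

The boundary map ∂_1: C_1 → C_0 is given by ∂[p,q] = [q] − [p]. For instance
  ∂[v_1,v_2] = [v_2] − [v_1].
The 3×3 boundary matrix has rank 2 and Smith normal form diag(1,1).

From H_k ≅ ker(∂_k) / im(∂_{k+1}) we obtain:

  H_0: rank C_0 − rank ∂_1 = 3 − 2 = 1, and the invariant factors of ∂_1 are all 1, so H_0 ≅ Z.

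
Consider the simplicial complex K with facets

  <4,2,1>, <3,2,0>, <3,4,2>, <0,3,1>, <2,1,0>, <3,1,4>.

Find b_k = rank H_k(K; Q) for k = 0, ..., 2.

b_0 = 1, b_1 = 0, b_2 = 1.

Order the vertices as 0 < 1 < 2 < 3 < 4. Listing each simplex with vertices in this order, K has dimension 2 with simplices:

  0-simplices (5): [0], [1], [2], [3], [4]
  1-simplices (9): [0,1], [0,2], [0,3], [1,2], [1,3], [1,4], [2,3], [2,4], [3,4]
  2-simplices (6): [0,1,2], [0,1,3], [0,2,3], [1,2,4], [1,3,4], [2,3,4]

so the chain groups are C_0 ≅ Z^5, C_1 ≅ Z^9, C_2 ≅ Z^6.

Boundary ∂_1: C_1 → C_0 maps an edge to its endpoints' difference, ∂[p,q] = q − p. For instance
  ∂[1,3] = [3] − [1].
This gives a 5×9 integer matrix of rank 4; reducing to Smith normal form yields diagonal entries (1,1,1,1).

Boundary ∂_2: C_2 → C_1 maps a triangle to the signed sum of its edges. For instance
  ∂[2,3,4] = [3,4] − [2,4] + [2,3],
  ∂[0,1,3] = [1,3] − [0,3] + [0,1].
The resulting 9×6 matrix has rank 5, and its Smith normal form has invariant factors (1,1,1,1,1).

Now H_k = ker ∂_k / im ∂_{k+1}, so:

  H_0: rank C_0 − rank ∂_1 = 5 − 4 = 1, and the invariant factors of ∂_1 are all 1, so H_0 ≅ Z.
  H_1: rank ker ∂_1 − rank ∂_2 = (9 − 4) − 5 = 0, and the invariant factors of ∂_2 are all 1, so H_1 ≅ 0.
  H_2: rank ker ∂_2 − rank ∂_3 = (6 − 5) − 0 = 1, and there is no ∂_3, so H_2 ≅ Z.

Hence the Betti numbers are b_0 = 1, b_1 = 0, b_2 = 1.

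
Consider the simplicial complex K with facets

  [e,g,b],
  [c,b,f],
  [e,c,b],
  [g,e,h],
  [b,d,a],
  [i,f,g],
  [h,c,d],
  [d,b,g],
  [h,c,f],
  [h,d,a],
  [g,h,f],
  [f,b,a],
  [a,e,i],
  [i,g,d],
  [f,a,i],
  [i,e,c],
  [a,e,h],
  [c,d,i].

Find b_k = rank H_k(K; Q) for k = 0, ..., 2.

b_0 = 1, b_1 = 2, b_2 = 1.

Order the vertices as a < b < c < d < e < f < g < h < i. Listing each simplex with vertices in this order, K has dimension 2 with simplices:

  0-simplices (9): a, b, c, d, e, f, g, h, i
  1-simplices (27): ab, ad, ae, af, ah, ai, bc, bd, be, bf, bg, cd, ce, cf, ch, ci, dg, dh, di, eg, eh, ei, fg, fh, fi, gh, gi
  2-simplices (18): abd, abf, adh, aeh, aei, afi, bce, bcf, bdg, beg, cdh, cdi, cei, cfh, dgi, egh, fgh, fgi

giving chain groups C_0 ≅ Z^9, C_1 ≅ Z^27, C_2 ≅ Z^18.

Boundary ∂_1: C_1 → C_0 is given by ∂[p,q] = [q] − [p]. For instance
  ∂be = e − b.
As a 9×27 matrix over Z this has rank 8, with invariant factors (1,1,1,1,1,1,1,1).

The boundary map ∂_2: C_2 → C_1 maps a triangle to the signed sum of its edges. For instance
  ∂afi = fi − ai + af,
  ∂cei = ei − ci + ce.
This gives a 27×18 integer matrix of rank 17; reducing to Smith normal form yields diagonal entries (1,1,1,1,1,1,1,1,1,1,1,1,1,1,1,1,1).

Reading off H_k = ker ∂_k / im ∂_{k+1}:

  H_0: rank C_0 − rank ∂_1 = 9 − 8 = 1, and the invariant factors of ∂_1 are all 1, so H_0 = Z.
  H_1: rank ker ∂_1 − rank ∂_2 = (27 − 8) − 17 = 2, and the invariant factors of ∂_2 are all 1, so H_1 = Z^2.
  H_2: rank ker ∂_2 − rank ∂_3 = (18 − 17) − 0 = 1, and there is no ∂_3, so H_2 = Z.

As a check, the Euler characteristic is 9 − 27 + 18 = 0, which agrees with 1 − 2 + 1 = 0.

Hence the Betti numbers are b_0 = 1, b_1 = 2, b_2 = 1.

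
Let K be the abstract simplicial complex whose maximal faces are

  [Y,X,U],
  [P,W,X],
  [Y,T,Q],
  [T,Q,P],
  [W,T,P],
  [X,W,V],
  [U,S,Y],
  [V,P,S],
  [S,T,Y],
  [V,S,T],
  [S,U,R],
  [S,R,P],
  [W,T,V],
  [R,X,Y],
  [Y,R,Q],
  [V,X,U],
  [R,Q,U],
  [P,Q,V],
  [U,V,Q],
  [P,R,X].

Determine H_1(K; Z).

Fix the vertex order P < Q < R < S < T < U < V < W < X < Y and write every simplex with vertices in increasing order. Then dim K = 2 and the simplices of K are:

  0-simplices (10): P, Q, R, S, T, U, V, W, X, Y
  1-simplices (30): PQ, PR, PS, PT, PV, PW, PX, QR, QT, QU, QV, QY, RS, RU, RX, RY, ST, SU, SV, SY, TV, TW, TY, UV, UX, UY, VW, VX, WX, XY
  2-simplices (20): PQT, PQV, PRS, PRX, PSV, PTW, PWX, QRU, QRY, QTY, QUV, RSU, RXY, STV, STY, SUY, TVW, UVX, UXY, VWX

so the chain groups are C_0 ≅ Z^10, C_1 ≅ Z^30, C_2 ≅ Z^20.

∂_1: C_1 → C_0 sends each edge [p,q] (with p < q) to q − p. For instance
  ∂TV = V − T.
The 10×30 boundary matrix has rank 9 and Smith normal form diag(1,1,1,1,1,1,1,1,1).

The boundary map ∂_2: C_2 → C_1 acts by ∂[p,q,r] = [q,r] − [p,r] + [p,q]. For instance
  ∂UXY = XY − UY + UX,
  ∂UVX = VX − UX + UV.
As a 30×20 matrix over Z this has rank 20, with invariant factors (1,1,1,1,1,1,1,1,1,1,1,1,1,1,1,1,1,1,1,2).

From H_k ≅ ker(∂_k) / im(∂_{k+1}) we obtain:

  H_1: rank ker ∂_1 − rank ∂_2 = (30 − 9) − 20 = 1, and ∂_2 has invariant factor 2 > 1, so H_1 ≅ Z × Z/2.

H_1 ≅ Z × Z/2.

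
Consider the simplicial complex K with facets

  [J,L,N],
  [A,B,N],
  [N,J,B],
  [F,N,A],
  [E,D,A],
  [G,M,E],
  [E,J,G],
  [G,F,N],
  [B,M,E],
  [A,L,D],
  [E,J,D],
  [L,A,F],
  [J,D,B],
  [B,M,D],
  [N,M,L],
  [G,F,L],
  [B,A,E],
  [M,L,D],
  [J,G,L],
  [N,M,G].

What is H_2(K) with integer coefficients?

We work with the vertex ordering A < B < D < E < F < G < J < L < M < N. The simplices of K, each written with vertices in increasing order, are:

  0-simplices (10): A, B, D, E, F, G, J, L, M, N
  1-simplices (30): AB, AD, AE, AF, AL, AN, BD, BE, BJ, BM, BN, DE, DJ, DL, DM, EG, EJ, EM, FG, FL, FN, GJ, GL, GM, GN, JL, JN, LM, LN, MN
  2-simplices (20): ABE, ABN, ADE, ADL, AFL, AFN, BDJ, BDM, BEM, BJN, DEJ, DLM, EGJ, EGM, FGL, FGN, GJL, GMN, JLN, LMN

so the chain groups are C_0 ≅ Z^10, C_1 ≅ Z^30, C_2 ≅ Z^20.

Boundary ∂_1: C_1 → C_0 maps an edge to its endpoints' difference, ∂[p,q] = q − p.
The 10×30 boundary matrix has rank 9 and Smith normal form diag(1,1,1,1,1,1,1,1,1).

The boundary map ∂_2: C_2 → C_1 sends each 2-simplex [p,q,r] to [q,r] − [p,r] + [p,q]. For instance
  ∂FGL = GL − FL + FG,
  ∂ABE = BE − AE + AB.
As a 30×20 matrix over Z this has rank 20, with invariant factors (1,1,1,1,1,1,1,1,1,1,1,1,1,1,1,1,1,1,1,2).

From H_k ≅ ker(∂_k) / im(∂_{k+1}) we obtain:

  H_2: rank ker ∂_2 − rank ∂_3 = (20 − 20) − 0 = 0, and there is no ∂_3, so H_2 = 0.

H_2 ≅ 0.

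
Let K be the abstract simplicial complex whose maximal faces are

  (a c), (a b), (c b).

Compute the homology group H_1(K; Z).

Order the vertices as a < b < c. Listing each simplex with vertices in this order, K has dimension 1 with simplices:

  0-simplices (3): a, b, c
  1-simplices (3): ab, ac, bc

giving chain groups C_0 ≅ Z^3, C_1 ≅ Z^3.

∂_1: C_1 → C_0 sends each edge [p,q] (with p < q) to q − p. For instance
  ∂ac = c − a.
This gives a 3×3 integer matrix of rank 2; reducing to Smith normal form yields diagonal entries (1,1).

From H_k ≅ ker(∂_k) / im(∂_{k+1}) we obtain:

  H_1: rank ker ∂_1 − rank ∂_2 = (3 − 2) − 0 = 1, and there is no ∂_2, so H_1 ≅ Z.

H_1 ≅ Z.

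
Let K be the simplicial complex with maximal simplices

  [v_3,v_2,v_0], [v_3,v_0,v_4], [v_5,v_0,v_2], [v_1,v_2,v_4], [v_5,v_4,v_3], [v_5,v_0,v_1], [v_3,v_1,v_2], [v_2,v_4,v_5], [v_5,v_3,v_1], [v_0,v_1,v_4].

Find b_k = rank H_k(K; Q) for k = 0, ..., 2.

b_0 = 1, b_1 = 0, b_2 = 0.

K has 6 vertices, 15 edges, 10 triangles.
rank ∂_0 = 0, rank ∂_1 = 5 ⇒ b_0 = 6 − 0 − 5 = 1; all invariant factors of ∂_1 are 1 so no torsion. So H_0 = Z.
rank ∂_1 = 5, rank ∂_2 = 10 ⇒ b_1 = 15 − 5 − 10 = 0; ∂_2 has invariant factor(s) [2] giving torsion. So H_1 = Z/2.
rank ∂_2 = 10, rank ∂_3 = 0 ⇒ b_2 = 10 − 10 − 0 = 0. So H_2 = 0.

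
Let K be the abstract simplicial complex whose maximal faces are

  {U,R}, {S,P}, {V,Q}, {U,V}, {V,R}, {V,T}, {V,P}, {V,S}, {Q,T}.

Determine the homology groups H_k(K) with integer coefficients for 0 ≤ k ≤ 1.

We work with the vertex ordering P < Q < R < S < T < U < V. The simplices of K, each written with vertices in increasing order, are:

  0-simplices (7): P, Q, R, S, T, U, V
  1-simplices (9): PS, PV, QT, QV, RU, RV, SV, TV, UV

so the chain groups are C_0 ≅ Z^7, C_1 ≅ Z^9.

Boundary ∂_1: C_1 → C_0 maps an edge to its endpoints' difference, ∂[p,q] = q − p. For instance
  ∂RU = U − R.
The 7×9 boundary matrix has rank 6 and Smith normal form diag(1,1,1,1,1,1).

Computing H_k = (kernel of ∂_k) / (image of ∂_{k+1}):

  H_0: rank C_0 − rank ∂_1 = 7 − 6 = 1, and the invariant factors of ∂_1 are all 1, so H_0 = Z.
  H_1: rank ker ∂_1 − rank ∂_2 = (9 − 6) − 0 = 3, and there is no ∂_2, so H_1 = Z^3.

As a check, the Euler characteristic is 7 − 9 = -2, which agrees with 1 − 3 = -2.

H_0 = Z,  H_1 = Z^3.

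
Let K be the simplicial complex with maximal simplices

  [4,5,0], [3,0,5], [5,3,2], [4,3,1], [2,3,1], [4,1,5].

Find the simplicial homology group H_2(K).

H_2 = 0.

We work with the vertex ordering 0 < 1 < 2 < 3 < 4 < 5. The simplices of K, each written with vertices in increasing order, are:

  0-simplices (6): [0], [1], [2], [3], [4], [5]
  1-simplices (12): [0,3], [0,4], [0,5], [1,2], [1,3], [1,4], [1,5], [2,3], [2,5], [3,4], [3,5], [4,5]
  2-simplices (6): [0,3,5], [0,4,5], [1,2,3], [1,3,4], [1,4,5], [2,3,5]

giving chain groups C_0 ≅ Z^6, C_1 ≅ Z^12, C_2 ≅ Z^6.

∂_1: C_1 → C_0 sends each edge [p,q] (with p < q) to q − p. For instance
  ∂[0,3] = [3] − [0].
This gives a 6×12 integer matrix of rank 5; reducing to Smith normal form yields diagonal entries (1,1,1,1,1).

The boundary map ∂_2: C_2 → C_1 sends each 2-simplex [p,q,r] to [q,r] − [p,r] + [p,q]. For instance
  ∂[0,3,5] = [3,5] − [0,5] + [0,3],
  ∂[1,3,4] = [3,4] − [1,4] + [1,3].
This gives a 12×6 integer matrix of rank 6; reducing to Smith normal form yields diagonal entries (1,1,1,1,1,1).

Now H_k = ker ∂_k / im ∂_{k+1}, so:

  H_2: rank ker ∂_2 − rank ∂_3 = (6 − 6) − 0 = 0, and there is no ∂_3, so H_2 ≅ 0.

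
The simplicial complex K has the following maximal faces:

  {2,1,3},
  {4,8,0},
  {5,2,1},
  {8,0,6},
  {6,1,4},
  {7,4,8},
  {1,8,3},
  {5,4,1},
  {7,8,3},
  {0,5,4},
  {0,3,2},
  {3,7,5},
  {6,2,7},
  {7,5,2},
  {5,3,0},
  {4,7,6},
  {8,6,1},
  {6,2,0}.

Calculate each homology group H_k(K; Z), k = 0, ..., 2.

Take the total order 0 < 1 < 2 < 3 < 4 < 5 < 6 < 7 < 8 on the vertex set. Then K (dimension 2) consists of the simplices:

  0-simplices (9): [0], [1], [2], [3], [4], [5], [6], [7], [8]
  1-simplices (27): (27 of them)
  2-simplices (18): [0,2,3], [0,2,6], [0,3,5], [0,4,5], [0,4,8], [0,6,8], [1,2,3], [1,2,5], [1,3,8], [1,4,5], [1,4,6], [1,6,8], [2,5,7], [2,6,7], [3,5,7], [3,7,8], [4,6,7], [4,7,8]

giving chain groups C_0 ≅ Z^9, C_1 ≅ Z^27, C_2 ≅ Z^18.

The boundary map ∂_1: C_1 → C_0 sends each edge [p,q] (with p < q) to q − p. For instance
  ∂[1,8] = [8] − [1].
The 9×27 boundary matrix has rank 8 and Smith normal form diag(1,1,1,1,1,1,1,1).

∂_2: C_2 → C_1 sends each 2-simplex [p,q,r] to [q,r] − [p,r] + [p,q]. For instance
  ∂[3,7,8] = [7,8] − [3,8] + [3,7],
  ∂[4,6,7] = [6,7] − [4,7] + [4,6].
As a 27×18 matrix over Z this has rank 18, with invariant factors (1,1,1,1,1,1,1,1,1,1,1,1,1,1,1,1,1,2).

Reading off H_k = ker ∂_k / im ∂_{k+1}:

  H_0: rank C_0 − rank ∂_1 = 9 − 8 = 1, and the invariant factors of ∂_1 are all 1, so H_0 = Z.
  H_1: rank ker ∂_1 − rank ∂_2 = (27 − 8) − 18 = 1, and ∂_2 has invariant factor 2 > 1, so H_1 = Z ⊕ Z/2.
  H_2: rank ker ∂_2 − rank ∂_3 = (18 − 18) − 0 = 0, and there is no ∂_3, so H_2 = 0.

As a check, the Euler characteristic is 9 − 27 + 18 = 0, which agrees with 1 − 1 + 0 = 0.

H_0 ≅ Z,  H_1 ≅ Z ⊕ Z/2,  H_2 = 0.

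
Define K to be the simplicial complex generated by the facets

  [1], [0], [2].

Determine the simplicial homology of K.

H_0 ≅ Z^3.

Fix the vertex order 0 < 1 < 2 and write every simplex with vertices in increasing order. Then dim K = 0 and the simplices of K are:

  0-simplices (3): [0], [1], [2]

giving chain groups C_0 ≅ Z^3.

Now H_k = ker ∂_k / im ∂_{k+1}, so:

  H_0: rank C_0 − rank ∂_1 = 3 − 0 = 3, and there is no ∂_1, so H_0 ≅ Z^3.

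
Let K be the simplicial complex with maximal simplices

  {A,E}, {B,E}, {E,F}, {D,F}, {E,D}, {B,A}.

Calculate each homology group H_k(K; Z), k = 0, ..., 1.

Take the total order A < B < D < E < F on the vertex set. Then K (dimension 1) consists of the simplices:

  0-simplices (5): A, B, D, E, F
  1-simplices (6): AB, AE, BE, DE, DF, EF

giving chain groups C_0 ≅ Z^5, C_1 ≅ Z^6.

∂_1: C_1 → C_0 maps an edge to its endpoints' difference, ∂[p,q] = q − p.
This gives a 5×6 integer matrix of rank 4; reducing to Smith normal form yields diagonal entries (1,1,1,1).

Reading off H_k = ker ∂_k / im ∂_{k+1}:

  H_0: rank C_0 − rank ∂_1 = 5 − 4 = 1, and the invariant factors of ∂_1 are all 1, so H_0 ≅ Z.
  H_1: rank ker ∂_1 − rank ∂_2 = (6 − 4) − 0 = 2, and there is no ∂_2, so H_1 ≅ Z^2.

(K is a triangulation of a wedge of 2 circles.)

H_0 = Z,  H_1 = Z^2.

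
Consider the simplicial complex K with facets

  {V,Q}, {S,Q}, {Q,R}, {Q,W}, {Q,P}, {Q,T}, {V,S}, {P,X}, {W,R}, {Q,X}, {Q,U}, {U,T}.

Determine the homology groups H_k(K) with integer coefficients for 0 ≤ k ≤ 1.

We work with the vertex ordering P < Q < R < S < T < U < V < W < X. The simplices of K, each written with vertices in increasing order, are:

  0-simplices (9): P, Q, R, S, T, U, V, W, X
  1-simplices (12): PQ, PX, QR, QS, QT, QU, QV, QW, QX, RW, SV, TU

so the chain groups are C_0 ≅ Z^9, C_1 ≅ Z^12.

Boundary ∂_1: C_1 → C_0 is given by ∂[p,q] = [q] − [p]. For instance
  ∂QX = X − Q.
This gives a 9×12 integer matrix of rank 8; reducing to Smith normal form yields diagonal entries (1,1,1,1,1,1,1,1).

Now H_k = ker ∂_k / im ∂_{k+1}, so:

  H_0: rank C_0 − rank ∂_1 = 9 − 8 = 1, and the invariant factors of ∂_1 are all 1, so H_0 ≅ Z.
  H_1: rank ker ∂_1 − rank ∂_2 = (12 − 8) − 0 = 4, and there is no ∂_2, so H_1 ≅ Z^4.

As a check, the Euler characteristic is 9 − 12 = -3, which agrees with 1 − 4 = -3.

H_0 ≅ Z,  H_1 ≅ Z^4.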